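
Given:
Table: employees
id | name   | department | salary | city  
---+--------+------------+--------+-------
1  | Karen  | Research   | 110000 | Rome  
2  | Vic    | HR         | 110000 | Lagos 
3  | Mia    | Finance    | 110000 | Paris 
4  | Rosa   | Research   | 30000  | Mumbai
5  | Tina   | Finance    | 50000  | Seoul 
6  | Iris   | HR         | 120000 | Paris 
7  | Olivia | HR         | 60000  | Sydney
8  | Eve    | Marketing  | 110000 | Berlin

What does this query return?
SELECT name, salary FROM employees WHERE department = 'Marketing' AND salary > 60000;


Filtering: department = 'Marketing' AND salary > 60000
Matching: 1 rows

1 rows:
Eve, 110000


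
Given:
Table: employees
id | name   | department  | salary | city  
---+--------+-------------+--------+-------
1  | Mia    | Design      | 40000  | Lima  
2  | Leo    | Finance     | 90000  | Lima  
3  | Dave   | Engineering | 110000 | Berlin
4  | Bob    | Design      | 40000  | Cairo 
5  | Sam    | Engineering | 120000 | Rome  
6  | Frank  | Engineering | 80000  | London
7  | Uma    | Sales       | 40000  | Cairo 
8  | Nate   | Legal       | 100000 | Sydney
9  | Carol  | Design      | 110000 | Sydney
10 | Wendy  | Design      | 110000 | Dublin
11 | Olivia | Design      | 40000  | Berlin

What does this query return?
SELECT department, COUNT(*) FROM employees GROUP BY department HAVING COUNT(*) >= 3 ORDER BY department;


Groups with count >= 3:
  Design: 5 -> PASS
  Engineering: 3 -> PASS
  Finance: 1 -> filtered out
  Legal: 1 -> filtered out
  Sales: 1 -> filtered out


2 groups:
Design, 5
Engineering, 3


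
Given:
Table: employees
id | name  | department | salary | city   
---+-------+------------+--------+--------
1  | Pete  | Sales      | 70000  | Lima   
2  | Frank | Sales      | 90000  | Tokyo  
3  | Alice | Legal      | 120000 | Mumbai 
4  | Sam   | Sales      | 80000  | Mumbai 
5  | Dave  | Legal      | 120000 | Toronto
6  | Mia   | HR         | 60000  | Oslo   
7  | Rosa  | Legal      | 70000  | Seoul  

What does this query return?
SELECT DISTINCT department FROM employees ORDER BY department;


All 'department' values (row order): Sales, Sales, Legal, Sales, Legal, HR, Legal
Removing duplicates leaves 3 unique value(s).

3 values:
HR
Legal
Sales


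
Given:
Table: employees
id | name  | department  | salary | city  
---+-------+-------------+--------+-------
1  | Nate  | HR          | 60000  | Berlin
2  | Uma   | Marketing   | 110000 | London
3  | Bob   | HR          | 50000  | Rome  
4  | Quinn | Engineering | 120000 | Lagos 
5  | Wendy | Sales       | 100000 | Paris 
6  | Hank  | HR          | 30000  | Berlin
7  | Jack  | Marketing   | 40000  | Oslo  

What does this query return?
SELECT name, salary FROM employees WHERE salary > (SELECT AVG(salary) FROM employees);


Subquery: AVG(salary) = 72857.14
Filtering: salary > 72857.14
  Uma (110000) -> MATCH
  Quinn (120000) -> MATCH
  Wendy (100000) -> MATCH


3 rows:
Uma, 110000
Quinn, 120000
Wendy, 100000


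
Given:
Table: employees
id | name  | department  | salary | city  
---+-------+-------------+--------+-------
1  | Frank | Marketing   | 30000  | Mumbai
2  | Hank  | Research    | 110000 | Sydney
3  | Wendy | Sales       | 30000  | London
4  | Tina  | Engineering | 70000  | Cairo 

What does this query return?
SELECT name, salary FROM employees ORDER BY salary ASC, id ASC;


Sorting by salary ASC, then id ASC for ties

4 rows:
Frank, 30000
Wendy, 30000
Tina, 70000
Hank, 110000


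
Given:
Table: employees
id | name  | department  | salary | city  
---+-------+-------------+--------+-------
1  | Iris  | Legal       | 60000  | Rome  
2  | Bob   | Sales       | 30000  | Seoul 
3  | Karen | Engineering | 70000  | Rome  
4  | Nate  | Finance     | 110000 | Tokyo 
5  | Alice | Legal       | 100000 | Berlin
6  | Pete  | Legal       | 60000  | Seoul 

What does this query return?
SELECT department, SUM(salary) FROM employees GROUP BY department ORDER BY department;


Summing salary within each department:
  Engineering: 70000 = 70000
  Finance: 110000 = 110000
  Legal: 60000 + 100000 + 60000 = 220000
  Sales: 30000 = 30000


4 groups:
Engineering, 70000
Finance, 110000
Legal, 220000
Sales, 30000


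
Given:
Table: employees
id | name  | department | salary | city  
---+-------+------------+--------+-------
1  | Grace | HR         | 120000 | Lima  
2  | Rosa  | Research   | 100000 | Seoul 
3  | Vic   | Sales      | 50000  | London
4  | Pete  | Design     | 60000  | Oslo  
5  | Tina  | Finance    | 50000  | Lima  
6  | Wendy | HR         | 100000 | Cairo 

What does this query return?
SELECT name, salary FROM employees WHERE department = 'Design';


Filtering: department = 'Design'
Matching rows: 1

1 rows:
Pete, 60000


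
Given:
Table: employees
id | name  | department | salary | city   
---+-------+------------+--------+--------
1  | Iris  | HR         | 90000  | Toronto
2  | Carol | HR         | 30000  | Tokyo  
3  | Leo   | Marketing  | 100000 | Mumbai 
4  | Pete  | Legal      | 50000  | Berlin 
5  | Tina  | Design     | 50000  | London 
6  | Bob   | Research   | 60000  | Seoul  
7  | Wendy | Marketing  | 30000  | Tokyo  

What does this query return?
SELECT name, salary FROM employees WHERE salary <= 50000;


Filtering: salary <= 50000
Matching: 4 rows

4 rows:
Carol, 30000
Pete, 50000
Tina, 50000
Wendy, 30000


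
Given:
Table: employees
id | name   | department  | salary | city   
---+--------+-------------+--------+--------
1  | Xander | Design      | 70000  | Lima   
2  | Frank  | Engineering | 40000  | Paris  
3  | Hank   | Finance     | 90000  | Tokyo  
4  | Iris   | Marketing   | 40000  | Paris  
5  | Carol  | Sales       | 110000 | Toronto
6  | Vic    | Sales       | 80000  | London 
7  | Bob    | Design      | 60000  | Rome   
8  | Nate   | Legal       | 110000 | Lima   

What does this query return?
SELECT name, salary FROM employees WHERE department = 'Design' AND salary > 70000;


Filtering: department = 'Design' AND salary > 70000
Matching: 0 rows

Empty result set (0 rows)


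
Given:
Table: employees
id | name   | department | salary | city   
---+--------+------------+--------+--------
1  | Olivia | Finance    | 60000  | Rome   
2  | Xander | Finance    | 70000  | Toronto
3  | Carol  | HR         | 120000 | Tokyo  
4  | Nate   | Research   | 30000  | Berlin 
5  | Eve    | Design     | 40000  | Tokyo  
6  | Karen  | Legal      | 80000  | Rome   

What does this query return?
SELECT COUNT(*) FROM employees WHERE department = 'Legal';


Counting rows where department = 'Legal'
  Karen -> MATCH


1


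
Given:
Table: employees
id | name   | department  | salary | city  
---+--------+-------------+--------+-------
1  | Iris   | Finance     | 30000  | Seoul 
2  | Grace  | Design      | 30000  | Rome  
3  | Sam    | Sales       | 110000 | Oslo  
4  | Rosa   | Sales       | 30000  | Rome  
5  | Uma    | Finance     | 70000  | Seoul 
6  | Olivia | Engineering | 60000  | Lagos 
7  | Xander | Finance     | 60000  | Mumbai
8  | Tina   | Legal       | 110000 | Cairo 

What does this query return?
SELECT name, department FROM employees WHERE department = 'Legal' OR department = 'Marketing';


Filtering: department = 'Legal' OR 'Marketing'
Matching: 1 rows

1 rows:
Tina, Legal


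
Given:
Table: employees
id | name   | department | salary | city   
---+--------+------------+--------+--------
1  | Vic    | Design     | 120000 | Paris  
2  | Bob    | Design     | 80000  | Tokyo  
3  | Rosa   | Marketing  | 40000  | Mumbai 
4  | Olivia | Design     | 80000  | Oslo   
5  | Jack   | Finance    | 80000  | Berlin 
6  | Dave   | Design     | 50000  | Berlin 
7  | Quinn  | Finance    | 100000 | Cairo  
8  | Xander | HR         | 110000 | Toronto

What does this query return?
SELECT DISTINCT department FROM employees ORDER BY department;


All 'department' values (row order): Design, Design, Marketing, Design, Finance, Design, Finance, HR
Removing duplicates leaves 4 unique value(s).

4 values:
Design
Finance
HR
Marketing


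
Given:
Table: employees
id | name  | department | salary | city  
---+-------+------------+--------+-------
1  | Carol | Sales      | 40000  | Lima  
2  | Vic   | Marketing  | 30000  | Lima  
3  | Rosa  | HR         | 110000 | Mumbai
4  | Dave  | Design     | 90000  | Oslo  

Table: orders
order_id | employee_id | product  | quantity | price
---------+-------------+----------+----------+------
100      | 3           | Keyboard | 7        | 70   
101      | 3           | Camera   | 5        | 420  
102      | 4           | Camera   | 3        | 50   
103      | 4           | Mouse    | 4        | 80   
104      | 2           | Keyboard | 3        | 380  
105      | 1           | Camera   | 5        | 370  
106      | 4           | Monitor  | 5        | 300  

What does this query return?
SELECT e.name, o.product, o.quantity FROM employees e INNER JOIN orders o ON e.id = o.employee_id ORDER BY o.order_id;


Joining employees.id = orders.employee_id:
  employee Rosa (id=3) -> order Keyboard
  employee Rosa (id=3) -> order Camera
  employee Dave (id=4) -> order Camera
  employee Dave (id=4) -> order Mouse
  employee Vic (id=2) -> order Keyboard
  employee Carol (id=1) -> order Camera
  employee Dave (id=4) -> order Monitor


7 rows:
Rosa, Keyboard, 7
Rosa, Camera, 5
Dave, Camera, 3
Dave, Mouse, 4
Vic, Keyboard, 3
Carol, Camera, 5
Dave, Monitor, 5


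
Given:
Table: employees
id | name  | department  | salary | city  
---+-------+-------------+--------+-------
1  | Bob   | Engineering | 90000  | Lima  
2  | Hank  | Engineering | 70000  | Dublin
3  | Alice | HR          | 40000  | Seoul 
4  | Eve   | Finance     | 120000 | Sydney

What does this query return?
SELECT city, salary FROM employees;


Projecting columns: city, salary

4 rows:
Lima, 90000
Dublin, 70000
Seoul, 40000
Sydney, 120000


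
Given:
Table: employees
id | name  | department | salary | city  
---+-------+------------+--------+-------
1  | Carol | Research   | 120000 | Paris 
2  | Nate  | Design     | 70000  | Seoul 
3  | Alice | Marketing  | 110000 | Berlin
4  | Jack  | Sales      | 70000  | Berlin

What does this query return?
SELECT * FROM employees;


SELECT * returns all 4 rows with all columns

4 rows:
1, Carol, Research, 120000, Paris
2, Nate, Design, 70000, Seoul
3, Alice, Marketing, 110000, Berlin
4, Jack, Sales, 70000, Berlin


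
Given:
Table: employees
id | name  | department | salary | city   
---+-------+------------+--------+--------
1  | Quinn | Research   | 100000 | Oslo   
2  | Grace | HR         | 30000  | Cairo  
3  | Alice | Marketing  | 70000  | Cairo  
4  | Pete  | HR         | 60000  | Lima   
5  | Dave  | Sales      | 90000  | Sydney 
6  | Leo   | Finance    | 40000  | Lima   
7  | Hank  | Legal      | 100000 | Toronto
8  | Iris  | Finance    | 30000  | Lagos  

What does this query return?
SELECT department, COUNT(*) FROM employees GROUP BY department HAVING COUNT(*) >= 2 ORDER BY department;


Groups with count >= 2:
  Finance: 2 -> PASS
  HR: 2 -> PASS
  Legal: 1 -> filtered out
  Marketing: 1 -> filtered out
  Research: 1 -> filtered out
  Sales: 1 -> filtered out


2 groups:
Finance, 2
HR, 2


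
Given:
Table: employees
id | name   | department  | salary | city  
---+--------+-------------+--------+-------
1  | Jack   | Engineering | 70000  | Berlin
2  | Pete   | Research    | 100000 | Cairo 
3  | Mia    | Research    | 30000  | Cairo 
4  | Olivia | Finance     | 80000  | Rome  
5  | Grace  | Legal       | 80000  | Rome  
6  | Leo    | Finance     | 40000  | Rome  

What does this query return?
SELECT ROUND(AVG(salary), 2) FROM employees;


SUM(salary) = 400000
COUNT = 6
ROUND(AVG, 2) = ROUND(400000 / 6, 2) = 66666.67

66666.67


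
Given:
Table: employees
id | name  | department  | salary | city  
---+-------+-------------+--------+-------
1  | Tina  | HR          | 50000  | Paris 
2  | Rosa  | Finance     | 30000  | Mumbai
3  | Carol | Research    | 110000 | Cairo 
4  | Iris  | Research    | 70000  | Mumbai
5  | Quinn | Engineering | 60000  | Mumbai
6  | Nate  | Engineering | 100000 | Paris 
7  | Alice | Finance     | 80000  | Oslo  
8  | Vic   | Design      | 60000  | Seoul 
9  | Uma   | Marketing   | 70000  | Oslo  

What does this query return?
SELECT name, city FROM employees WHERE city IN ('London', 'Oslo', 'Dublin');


Filtering: city IN ('London', 'Oslo', 'Dublin')
Matching: 2 rows

2 rows:
Alice, Oslo
Uma, Oslo


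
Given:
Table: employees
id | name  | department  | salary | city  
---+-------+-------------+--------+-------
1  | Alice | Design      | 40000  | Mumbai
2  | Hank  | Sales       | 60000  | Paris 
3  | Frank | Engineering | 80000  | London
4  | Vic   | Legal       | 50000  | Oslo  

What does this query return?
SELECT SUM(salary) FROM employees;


SUM(salary) = 40000 + 60000 + 80000 + 50000 = 230000

230000


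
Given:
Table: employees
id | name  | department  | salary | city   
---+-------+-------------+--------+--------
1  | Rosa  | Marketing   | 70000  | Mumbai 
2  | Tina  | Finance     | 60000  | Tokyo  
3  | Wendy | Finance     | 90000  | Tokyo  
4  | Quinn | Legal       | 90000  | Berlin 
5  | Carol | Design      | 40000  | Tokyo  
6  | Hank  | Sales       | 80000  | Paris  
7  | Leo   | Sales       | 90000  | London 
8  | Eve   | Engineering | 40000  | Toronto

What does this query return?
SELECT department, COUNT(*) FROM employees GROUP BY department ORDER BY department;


Assigning each row to its department group:
  Rosa -> Marketing
  Tina -> Finance
  Wendy -> Finance
  Quinn -> Legal
  Carol -> Design
  Hank -> Sales
  Leo -> Sales
  Eve -> Engineering


6 groups:
Design, 1
Engineering, 1
Finance, 2
Legal, 1
Marketing, 1
Sales, 2


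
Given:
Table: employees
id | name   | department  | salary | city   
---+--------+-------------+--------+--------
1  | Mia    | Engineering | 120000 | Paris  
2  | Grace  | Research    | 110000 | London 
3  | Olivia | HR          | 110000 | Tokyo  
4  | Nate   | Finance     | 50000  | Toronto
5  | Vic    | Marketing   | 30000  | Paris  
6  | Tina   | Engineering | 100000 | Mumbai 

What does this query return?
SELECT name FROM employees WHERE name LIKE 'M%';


LIKE 'M%' matches names starting with 'M'
Matching: 1

1 rows:
Mia


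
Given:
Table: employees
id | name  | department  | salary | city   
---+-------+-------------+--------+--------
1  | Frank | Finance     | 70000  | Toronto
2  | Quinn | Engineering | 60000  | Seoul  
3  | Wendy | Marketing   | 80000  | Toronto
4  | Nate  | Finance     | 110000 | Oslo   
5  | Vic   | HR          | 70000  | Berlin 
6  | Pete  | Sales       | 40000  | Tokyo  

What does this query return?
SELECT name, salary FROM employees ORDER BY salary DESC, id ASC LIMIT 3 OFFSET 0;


Sort by salary DESC (id ASC tiebreak), then skip 0 and take 3
Rows 1 through 3

3 rows:
Nate, 110000
Wendy, 80000
Frank, 70000


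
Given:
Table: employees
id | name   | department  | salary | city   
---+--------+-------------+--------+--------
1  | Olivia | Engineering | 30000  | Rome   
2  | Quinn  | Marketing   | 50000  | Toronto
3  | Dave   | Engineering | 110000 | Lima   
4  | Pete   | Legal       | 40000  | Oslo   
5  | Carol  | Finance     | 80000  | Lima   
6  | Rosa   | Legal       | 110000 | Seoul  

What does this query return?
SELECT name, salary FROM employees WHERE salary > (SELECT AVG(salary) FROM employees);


Subquery: AVG(salary) = 70000.0
Filtering: salary > 70000.0
  Dave (110000) -> MATCH
  Carol (80000) -> MATCH
  Rosa (110000) -> MATCH


3 rows:
Dave, 110000
Carol, 80000
Rosa, 110000


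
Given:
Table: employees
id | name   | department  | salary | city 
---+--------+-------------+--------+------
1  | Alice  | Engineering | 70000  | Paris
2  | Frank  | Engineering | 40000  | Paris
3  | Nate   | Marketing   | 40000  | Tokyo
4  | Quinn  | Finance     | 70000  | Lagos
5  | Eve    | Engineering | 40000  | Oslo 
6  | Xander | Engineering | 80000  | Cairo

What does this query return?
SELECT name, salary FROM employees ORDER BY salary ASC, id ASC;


Sorting by salary ASC, then id ASC for ties

6 rows:
Frank, 40000
Nate, 40000
Eve, 40000
Alice, 70000
Quinn, 70000
Xander, 80000


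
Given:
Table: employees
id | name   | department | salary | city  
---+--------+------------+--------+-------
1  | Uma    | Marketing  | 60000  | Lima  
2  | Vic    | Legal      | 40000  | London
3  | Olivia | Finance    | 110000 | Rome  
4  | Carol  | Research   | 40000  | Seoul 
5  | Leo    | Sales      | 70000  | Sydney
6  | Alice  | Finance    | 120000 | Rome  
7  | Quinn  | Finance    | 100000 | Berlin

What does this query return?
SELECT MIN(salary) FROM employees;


Salaries: 60000, 40000, 110000, 40000, 70000, 120000, 100000
MIN = 40000

40000


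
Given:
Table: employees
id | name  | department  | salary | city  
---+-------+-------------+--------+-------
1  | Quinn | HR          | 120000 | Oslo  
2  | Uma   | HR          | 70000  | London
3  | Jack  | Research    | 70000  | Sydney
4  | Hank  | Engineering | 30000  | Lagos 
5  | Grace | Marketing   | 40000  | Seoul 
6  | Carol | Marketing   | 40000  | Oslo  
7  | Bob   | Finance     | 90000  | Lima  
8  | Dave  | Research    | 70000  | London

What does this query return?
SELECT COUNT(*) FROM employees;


COUNT(*) counts all rows

8


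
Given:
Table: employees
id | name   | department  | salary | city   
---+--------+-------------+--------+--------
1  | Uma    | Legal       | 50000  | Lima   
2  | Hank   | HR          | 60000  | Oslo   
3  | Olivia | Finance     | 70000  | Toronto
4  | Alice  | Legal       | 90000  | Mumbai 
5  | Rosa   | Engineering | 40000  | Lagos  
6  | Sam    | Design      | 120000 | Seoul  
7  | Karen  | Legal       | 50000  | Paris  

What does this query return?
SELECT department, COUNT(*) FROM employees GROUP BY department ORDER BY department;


Assigning each row to its department group:
  Uma -> Legal
  Hank -> HR
  Olivia -> Finance
  Alice -> Legal
  Rosa -> Engineering
  Sam -> Design
  Karen -> Legal


5 groups:
Design, 1
Engineering, 1
Finance, 1
HR, 1
Legal, 3


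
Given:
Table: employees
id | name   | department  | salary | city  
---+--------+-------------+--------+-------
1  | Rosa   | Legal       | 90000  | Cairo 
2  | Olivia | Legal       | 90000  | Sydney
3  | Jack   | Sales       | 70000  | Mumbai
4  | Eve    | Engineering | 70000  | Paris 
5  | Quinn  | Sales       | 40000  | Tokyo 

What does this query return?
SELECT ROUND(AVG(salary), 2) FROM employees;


SUM(salary) = 360000
COUNT = 5
ROUND(AVG, 2) = ROUND(360000 / 5, 2) = 72000.0

72000.0


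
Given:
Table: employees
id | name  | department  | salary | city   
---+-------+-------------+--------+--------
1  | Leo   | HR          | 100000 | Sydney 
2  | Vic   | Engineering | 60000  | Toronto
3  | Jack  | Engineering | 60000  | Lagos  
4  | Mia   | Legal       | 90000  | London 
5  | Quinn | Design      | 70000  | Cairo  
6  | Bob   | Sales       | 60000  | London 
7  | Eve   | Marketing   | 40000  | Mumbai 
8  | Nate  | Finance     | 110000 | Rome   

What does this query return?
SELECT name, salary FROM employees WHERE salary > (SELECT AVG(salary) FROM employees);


Subquery: AVG(salary) = 73750.0
Filtering: salary > 73750.0
  Leo (100000) -> MATCH
  Mia (90000) -> MATCH
  Nate (110000) -> MATCH


3 rows:
Leo, 100000
Mia, 90000
Nate, 110000


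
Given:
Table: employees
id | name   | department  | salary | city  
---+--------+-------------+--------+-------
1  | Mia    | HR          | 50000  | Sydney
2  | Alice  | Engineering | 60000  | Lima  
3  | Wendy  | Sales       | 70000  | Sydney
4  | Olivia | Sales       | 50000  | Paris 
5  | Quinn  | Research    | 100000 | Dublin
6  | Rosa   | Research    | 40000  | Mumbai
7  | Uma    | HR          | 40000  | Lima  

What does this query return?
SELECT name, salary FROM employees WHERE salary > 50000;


Filtering: salary > 50000
Matching: 3 rows

3 rows:
Alice, 60000
Wendy, 70000
Quinn, 100000


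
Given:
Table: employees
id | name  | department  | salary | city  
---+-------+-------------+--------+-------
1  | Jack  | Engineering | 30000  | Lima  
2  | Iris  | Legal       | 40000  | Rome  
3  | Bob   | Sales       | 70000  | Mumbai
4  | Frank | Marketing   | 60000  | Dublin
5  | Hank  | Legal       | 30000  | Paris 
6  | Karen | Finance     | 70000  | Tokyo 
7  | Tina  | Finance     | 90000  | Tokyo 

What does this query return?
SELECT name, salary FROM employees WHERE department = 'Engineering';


Filtering: department = 'Engineering'
Matching rows: 1

1 rows:
Jack, 30000


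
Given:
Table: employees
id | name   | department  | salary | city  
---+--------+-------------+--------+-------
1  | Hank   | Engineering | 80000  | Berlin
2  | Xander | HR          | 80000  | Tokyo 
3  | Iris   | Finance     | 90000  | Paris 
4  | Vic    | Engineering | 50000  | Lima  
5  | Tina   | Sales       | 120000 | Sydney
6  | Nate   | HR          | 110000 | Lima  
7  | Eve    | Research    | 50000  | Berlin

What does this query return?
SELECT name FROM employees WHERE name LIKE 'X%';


LIKE 'X%' matches names starting with 'X'
Matching: 1

1 rows:
Xander


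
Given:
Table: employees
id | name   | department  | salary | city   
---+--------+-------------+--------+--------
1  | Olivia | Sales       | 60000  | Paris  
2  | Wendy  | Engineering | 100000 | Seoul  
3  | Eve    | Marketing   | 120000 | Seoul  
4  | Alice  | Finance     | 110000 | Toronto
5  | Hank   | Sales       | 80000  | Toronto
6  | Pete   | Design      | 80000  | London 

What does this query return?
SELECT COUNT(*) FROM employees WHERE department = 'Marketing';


Counting rows where department = 'Marketing'
  Eve -> MATCH


1


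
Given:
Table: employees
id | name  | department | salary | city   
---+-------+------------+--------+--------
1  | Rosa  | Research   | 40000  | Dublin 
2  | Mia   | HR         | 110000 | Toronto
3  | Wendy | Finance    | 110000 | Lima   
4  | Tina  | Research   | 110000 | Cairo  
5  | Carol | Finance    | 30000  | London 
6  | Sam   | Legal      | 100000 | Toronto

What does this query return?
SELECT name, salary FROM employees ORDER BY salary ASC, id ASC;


Sorting by salary ASC, then id ASC for ties

6 rows:
Carol, 30000
Rosa, 40000
Sam, 100000
Mia, 110000
Wendy, 110000
Tina, 110000


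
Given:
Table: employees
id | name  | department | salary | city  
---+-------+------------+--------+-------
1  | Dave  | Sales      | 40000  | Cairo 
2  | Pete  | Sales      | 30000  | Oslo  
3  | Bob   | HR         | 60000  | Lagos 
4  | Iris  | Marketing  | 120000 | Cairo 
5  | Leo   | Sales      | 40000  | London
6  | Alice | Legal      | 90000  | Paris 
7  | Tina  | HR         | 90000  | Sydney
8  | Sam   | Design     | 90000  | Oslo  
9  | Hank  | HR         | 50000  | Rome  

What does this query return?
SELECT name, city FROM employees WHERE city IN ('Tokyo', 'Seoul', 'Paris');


Filtering: city IN ('Tokyo', 'Seoul', 'Paris')
Matching: 1 rows

1 rows:
Alice, Paris


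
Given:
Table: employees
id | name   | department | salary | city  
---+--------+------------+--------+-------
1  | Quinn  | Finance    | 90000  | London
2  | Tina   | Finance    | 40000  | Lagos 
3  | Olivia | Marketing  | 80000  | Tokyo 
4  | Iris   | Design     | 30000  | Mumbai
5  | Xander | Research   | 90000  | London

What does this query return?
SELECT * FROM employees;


SELECT * returns all 5 rows with all columns

5 rows:
1, Quinn, Finance, 90000, London
2, Tina, Finance, 40000, Lagos
3, Olivia, Marketing, 80000, Tokyo
4, Iris, Design, 30000, Mumbai
5, Xander, Research, 90000, London


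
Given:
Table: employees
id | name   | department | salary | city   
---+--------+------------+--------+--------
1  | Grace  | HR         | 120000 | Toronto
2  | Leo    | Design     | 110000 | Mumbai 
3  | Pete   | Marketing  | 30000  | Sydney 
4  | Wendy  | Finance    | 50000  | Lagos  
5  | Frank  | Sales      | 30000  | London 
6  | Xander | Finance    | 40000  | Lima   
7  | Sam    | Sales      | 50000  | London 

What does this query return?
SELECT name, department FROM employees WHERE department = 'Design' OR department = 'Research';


Filtering: department = 'Design' OR 'Research'
Matching: 1 rows

1 rows:
Leo, Design


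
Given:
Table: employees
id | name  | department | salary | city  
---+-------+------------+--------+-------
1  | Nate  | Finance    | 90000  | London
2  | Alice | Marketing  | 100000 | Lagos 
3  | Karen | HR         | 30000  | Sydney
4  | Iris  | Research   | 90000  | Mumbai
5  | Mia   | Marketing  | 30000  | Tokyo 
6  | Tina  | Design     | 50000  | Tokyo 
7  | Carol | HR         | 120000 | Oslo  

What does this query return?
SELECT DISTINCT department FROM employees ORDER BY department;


All 'department' values (row order): Finance, Marketing, HR, Research, Marketing, Design, HR
Removing duplicates leaves 5 unique value(s).

5 values:
Design
Finance
HR
Marketing
Research


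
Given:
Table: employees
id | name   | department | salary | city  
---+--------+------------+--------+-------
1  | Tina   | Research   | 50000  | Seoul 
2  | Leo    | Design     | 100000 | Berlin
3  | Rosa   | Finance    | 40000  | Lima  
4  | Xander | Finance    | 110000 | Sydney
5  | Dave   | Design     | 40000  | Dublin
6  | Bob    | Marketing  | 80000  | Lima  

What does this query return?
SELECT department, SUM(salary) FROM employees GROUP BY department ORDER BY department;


Summing salary within each department:
  Design: 100000 + 40000 = 140000
  Finance: 40000 + 110000 = 150000
  Marketing: 80000 = 80000
  Research: 50000 = 50000


4 groups:
Design, 140000
Finance, 150000
Marketing, 80000
Research, 50000


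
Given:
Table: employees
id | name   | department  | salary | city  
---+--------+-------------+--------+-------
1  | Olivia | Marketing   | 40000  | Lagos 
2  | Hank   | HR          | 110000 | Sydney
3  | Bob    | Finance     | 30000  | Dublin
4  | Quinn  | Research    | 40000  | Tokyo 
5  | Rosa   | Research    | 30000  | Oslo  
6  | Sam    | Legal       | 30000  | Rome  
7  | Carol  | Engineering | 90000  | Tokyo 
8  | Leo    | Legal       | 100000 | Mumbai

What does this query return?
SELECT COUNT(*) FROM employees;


COUNT(*) counts all rows

8


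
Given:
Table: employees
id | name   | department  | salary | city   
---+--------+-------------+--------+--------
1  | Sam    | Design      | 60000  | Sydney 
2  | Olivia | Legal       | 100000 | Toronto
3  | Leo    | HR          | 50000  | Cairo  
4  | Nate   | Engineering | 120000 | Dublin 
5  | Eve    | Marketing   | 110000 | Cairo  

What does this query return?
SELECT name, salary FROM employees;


Projecting columns: name, salary

5 rows:
Sam, 60000
Olivia, 100000
Leo, 50000
Nate, 120000
Eve, 110000


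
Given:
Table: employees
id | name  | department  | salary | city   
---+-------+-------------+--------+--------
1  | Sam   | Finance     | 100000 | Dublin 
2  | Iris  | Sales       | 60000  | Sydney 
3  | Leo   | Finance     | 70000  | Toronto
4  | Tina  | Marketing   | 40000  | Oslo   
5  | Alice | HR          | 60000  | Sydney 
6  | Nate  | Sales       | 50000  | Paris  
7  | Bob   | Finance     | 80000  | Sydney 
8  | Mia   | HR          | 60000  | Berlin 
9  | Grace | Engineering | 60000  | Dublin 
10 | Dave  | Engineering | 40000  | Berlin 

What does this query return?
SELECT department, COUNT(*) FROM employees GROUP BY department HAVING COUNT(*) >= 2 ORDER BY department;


Groups with count >= 2:
  Engineering: 2 -> PASS
  Finance: 3 -> PASS
  HR: 2 -> PASS
  Sales: 2 -> PASS
  Marketing: 1 -> filtered out


4 groups:
Engineering, 2
Finance, 3
HR, 2
Sales, 2


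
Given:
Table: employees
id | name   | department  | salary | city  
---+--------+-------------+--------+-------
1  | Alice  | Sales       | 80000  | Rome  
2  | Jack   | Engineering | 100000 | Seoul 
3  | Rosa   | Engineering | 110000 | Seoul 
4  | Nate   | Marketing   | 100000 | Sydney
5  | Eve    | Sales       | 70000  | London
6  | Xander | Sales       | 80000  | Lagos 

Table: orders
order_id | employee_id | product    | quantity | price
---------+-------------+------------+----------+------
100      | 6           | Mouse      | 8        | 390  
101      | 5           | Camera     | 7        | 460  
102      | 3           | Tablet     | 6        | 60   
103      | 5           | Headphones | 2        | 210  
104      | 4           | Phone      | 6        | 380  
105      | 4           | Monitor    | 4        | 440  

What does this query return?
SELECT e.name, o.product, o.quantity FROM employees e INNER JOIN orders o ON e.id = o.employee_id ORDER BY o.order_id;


Joining employees.id = orders.employee_id:
  employee Xander (id=6) -> order Mouse
  employee Eve (id=5) -> order Camera
  employee Rosa (id=3) -> order Tablet
  employee Eve (id=5) -> order Headphones
  employee Nate (id=4) -> order Phone
  employee Nate (id=4) -> order Monitor


6 rows:
Xander, Mouse, 8
Eve, Camera, 7
Rosa, Tablet, 6
Eve, Headphones, 2
Nate, Phone, 6
Nate, Monitor, 4


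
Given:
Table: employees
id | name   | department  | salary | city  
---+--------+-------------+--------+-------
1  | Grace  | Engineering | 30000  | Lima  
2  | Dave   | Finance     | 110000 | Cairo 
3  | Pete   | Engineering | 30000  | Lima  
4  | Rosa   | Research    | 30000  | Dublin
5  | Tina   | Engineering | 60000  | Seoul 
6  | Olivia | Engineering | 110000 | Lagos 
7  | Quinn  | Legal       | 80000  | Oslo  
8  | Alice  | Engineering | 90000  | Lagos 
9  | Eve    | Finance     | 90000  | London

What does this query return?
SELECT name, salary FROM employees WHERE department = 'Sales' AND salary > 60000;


Filtering: department = 'Sales' AND salary > 60000
Matching: 0 rows

Empty result set (0 rows)


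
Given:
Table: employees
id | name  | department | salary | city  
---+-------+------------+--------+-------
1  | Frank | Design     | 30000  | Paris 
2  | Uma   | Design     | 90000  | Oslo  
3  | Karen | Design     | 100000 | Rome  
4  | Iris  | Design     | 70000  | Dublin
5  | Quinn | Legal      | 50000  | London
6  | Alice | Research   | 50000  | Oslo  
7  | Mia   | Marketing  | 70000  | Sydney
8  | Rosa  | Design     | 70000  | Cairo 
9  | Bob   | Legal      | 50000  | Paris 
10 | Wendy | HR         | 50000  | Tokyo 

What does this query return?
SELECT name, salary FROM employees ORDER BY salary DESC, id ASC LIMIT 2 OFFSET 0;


Sort by salary DESC (id ASC tiebreak), then skip 0 and take 2
Rows 1 through 2

2 rows:
Karen, 100000
Uma, 90000


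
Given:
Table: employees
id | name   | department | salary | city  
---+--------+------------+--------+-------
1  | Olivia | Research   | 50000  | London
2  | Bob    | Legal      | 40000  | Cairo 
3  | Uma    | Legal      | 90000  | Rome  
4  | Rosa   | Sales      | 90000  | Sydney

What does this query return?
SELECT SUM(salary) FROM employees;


SUM(salary) = 50000 + 40000 + 90000 + 90000 = 270000

270000


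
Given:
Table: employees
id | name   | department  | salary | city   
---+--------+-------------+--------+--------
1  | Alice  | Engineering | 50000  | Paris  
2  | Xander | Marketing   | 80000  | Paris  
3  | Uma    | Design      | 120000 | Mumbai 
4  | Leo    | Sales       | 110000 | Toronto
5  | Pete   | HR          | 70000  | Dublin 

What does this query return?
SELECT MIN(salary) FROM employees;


Salaries: 50000, 80000, 120000, 110000, 70000
MIN = 50000

50000


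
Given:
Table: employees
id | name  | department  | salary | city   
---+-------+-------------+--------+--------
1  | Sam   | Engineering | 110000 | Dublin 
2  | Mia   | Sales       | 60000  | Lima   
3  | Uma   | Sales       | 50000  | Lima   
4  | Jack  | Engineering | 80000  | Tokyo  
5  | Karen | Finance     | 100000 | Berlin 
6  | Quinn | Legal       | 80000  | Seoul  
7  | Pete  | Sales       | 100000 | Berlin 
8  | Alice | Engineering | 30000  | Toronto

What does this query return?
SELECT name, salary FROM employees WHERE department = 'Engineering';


Filtering: department = 'Engineering'
Matching rows: 3

3 rows:
Sam, 110000
Jack, 80000
Alice, 30000


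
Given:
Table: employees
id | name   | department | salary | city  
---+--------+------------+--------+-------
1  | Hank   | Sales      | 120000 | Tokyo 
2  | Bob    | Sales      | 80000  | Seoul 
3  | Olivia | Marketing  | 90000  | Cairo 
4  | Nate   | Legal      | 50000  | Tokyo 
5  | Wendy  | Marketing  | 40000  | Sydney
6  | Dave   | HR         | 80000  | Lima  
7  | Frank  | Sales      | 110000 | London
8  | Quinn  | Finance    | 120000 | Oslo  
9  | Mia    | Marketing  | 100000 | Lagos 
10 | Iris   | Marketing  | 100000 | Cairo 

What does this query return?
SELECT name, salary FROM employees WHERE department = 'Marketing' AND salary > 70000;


Filtering: department = 'Marketing' AND salary > 70000
Matching: 3 rows

3 rows:
Olivia, 90000
Mia, 100000
Iris, 100000


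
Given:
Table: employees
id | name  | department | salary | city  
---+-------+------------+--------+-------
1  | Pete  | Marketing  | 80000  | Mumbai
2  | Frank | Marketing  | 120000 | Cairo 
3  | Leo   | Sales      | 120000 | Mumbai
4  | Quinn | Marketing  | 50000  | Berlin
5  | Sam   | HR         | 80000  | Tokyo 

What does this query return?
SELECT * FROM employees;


SELECT * returns all 5 rows with all columns

5 rows:
1, Pete, Marketing, 80000, Mumbai
2, Frank, Marketing, 120000, Cairo
3, Leo, Sales, 120000, Mumbai
4, Quinn, Marketing, 50000, Berlin
5, Sam, HR, 80000, Tokyo


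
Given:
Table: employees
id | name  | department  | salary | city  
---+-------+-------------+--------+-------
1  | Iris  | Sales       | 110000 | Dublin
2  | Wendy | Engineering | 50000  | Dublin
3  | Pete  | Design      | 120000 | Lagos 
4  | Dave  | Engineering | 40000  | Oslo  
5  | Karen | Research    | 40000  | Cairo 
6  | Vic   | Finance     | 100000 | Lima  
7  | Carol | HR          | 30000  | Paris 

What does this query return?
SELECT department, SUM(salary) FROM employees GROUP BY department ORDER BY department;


Summing salary within each department:
  Design: 120000 = 120000
  Engineering: 50000 + 40000 = 90000
  Finance: 100000 = 100000
  HR: 30000 = 30000
  Research: 40000 = 40000
  Sales: 110000 = 110000


6 groups:
Design, 120000
Engineering, 90000
Finance, 100000
HR, 30000
Research, 40000
Sales, 110000


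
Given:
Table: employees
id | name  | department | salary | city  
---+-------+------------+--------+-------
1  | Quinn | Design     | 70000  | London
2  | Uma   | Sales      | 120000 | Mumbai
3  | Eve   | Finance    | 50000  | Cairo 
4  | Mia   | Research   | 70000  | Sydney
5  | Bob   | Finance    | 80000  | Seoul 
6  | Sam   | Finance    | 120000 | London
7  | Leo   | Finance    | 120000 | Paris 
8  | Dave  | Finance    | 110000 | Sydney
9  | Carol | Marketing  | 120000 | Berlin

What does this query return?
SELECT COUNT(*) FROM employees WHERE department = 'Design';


Counting rows where department = 'Design'
  Quinn -> MATCH


1


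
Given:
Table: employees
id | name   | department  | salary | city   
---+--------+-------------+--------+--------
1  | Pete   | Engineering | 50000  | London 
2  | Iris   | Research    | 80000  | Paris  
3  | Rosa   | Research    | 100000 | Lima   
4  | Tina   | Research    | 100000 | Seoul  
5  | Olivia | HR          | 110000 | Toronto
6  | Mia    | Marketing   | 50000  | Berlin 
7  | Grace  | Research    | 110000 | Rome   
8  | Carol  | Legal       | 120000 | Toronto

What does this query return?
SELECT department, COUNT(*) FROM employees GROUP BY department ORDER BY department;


Assigning each row to its department group:
  Pete -> Engineering
  Iris -> Research
  Rosa -> Research
  Tina -> Research
  Olivia -> HR
  Mia -> Marketing
  Grace -> Research
  Carol -> Legal


5 groups:
Engineering, 1
HR, 1
Legal, 1
Marketing, 1
Research, 4


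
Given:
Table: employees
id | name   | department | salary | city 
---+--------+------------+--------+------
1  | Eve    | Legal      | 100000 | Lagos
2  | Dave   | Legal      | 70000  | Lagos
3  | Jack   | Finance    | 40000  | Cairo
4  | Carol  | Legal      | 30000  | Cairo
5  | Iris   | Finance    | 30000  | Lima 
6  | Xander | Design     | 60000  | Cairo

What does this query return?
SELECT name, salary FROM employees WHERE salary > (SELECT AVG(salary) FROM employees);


Subquery: AVG(salary) = 55000.0
Filtering: salary > 55000.0
  Eve (100000) -> MATCH
  Dave (70000) -> MATCH
  Xander (60000) -> MATCH


3 rows:
Eve, 100000
Dave, 70000
Xander, 60000


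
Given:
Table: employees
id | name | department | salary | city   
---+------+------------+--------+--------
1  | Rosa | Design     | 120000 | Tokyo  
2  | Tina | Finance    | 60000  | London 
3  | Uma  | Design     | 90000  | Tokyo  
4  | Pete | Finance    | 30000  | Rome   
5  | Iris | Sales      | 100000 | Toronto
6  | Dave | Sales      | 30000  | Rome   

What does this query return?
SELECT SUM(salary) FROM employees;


SUM(salary) = 120000 + 60000 + 90000 + 30000 + 100000 + 30000 = 430000

430000


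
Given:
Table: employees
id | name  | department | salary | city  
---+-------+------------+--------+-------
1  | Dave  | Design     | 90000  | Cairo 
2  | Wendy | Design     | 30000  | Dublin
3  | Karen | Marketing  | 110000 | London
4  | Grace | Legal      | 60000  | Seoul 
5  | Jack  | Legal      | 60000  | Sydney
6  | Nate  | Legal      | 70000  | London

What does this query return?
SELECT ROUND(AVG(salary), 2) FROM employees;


SUM(salary) = 420000
COUNT = 6
ROUND(AVG, 2) = ROUND(420000 / 6, 2) = 70000.0

70000.0


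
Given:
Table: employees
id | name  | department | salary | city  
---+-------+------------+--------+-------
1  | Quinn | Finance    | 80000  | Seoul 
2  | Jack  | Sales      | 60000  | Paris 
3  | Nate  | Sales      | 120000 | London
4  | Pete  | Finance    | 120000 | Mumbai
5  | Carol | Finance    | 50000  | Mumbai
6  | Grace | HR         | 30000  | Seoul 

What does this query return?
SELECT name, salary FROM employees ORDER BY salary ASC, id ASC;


Sorting by salary ASC, then id ASC for ties

6 rows:
Grace, 30000
Carol, 50000
Jack, 60000
Quinn, 80000
Nate, 120000
Pete, 120000


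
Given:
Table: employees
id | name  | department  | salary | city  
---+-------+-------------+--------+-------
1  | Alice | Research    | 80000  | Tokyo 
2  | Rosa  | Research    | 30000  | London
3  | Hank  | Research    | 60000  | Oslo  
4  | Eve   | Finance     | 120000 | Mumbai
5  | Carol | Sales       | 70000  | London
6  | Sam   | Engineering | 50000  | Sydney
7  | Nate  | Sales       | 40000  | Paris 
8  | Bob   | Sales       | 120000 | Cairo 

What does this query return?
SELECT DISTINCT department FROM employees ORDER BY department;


All 'department' values (row order): Research, Research, Research, Finance, Sales, Engineering, Sales, Sales
Removing duplicates leaves 4 unique value(s).

4 values:
Engineering
Finance
Research
Sales


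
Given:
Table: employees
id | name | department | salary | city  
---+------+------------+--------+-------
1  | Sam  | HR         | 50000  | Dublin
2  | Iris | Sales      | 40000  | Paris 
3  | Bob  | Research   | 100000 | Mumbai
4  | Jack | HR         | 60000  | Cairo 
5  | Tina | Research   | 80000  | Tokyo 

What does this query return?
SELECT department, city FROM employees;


Projecting columns: department, city

5 rows:
HR, Dublin
Sales, Paris
Research, Mumbai
HR, Cairo
Research, Tokyo


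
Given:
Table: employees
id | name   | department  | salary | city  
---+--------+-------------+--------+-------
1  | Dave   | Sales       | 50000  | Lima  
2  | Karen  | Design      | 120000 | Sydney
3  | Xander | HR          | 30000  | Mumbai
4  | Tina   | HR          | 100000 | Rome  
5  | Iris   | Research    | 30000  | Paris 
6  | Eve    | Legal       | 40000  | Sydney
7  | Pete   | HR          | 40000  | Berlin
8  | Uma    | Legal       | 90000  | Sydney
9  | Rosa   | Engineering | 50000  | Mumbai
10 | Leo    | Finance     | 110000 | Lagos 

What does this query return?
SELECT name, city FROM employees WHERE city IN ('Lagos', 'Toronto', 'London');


Filtering: city IN ('Lagos', 'Toronto', 'London')
Matching: 1 rows

1 rows:
Leo, Lagos


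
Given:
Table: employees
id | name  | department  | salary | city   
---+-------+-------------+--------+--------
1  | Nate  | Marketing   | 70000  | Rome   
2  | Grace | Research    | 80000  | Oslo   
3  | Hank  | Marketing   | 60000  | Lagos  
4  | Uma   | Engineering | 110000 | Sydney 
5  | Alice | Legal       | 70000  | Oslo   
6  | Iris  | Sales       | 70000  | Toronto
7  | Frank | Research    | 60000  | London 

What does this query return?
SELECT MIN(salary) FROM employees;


Salaries: 70000, 80000, 60000, 110000, 70000, 70000, 60000
MIN = 60000

60000
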